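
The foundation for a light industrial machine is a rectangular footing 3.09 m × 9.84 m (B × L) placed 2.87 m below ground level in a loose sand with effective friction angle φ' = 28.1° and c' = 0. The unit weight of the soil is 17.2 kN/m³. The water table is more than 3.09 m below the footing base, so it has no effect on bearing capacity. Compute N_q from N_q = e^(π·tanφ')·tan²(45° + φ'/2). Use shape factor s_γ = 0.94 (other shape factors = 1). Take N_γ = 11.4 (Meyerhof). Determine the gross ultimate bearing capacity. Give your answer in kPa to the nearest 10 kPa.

q_ult ≈ 1020 kPa

tan28.1° = 0.534, so N_q = e^(π×0.534)·tan²(59.05°) = 5.352 × 2.781 = 14.88.
Effective surcharge at the founding depth q = γ·D_f = 17.2 × 2.87 = 49.364 kPa.
q_ult = q·N_q + 0.5·γ·B·N_γ·s_γ
     = 49.364 × 14.883 + 0.5 × 17.2 × 3.09 × 11.4 × 0.94
     = 734.67 + 284.77 = 1019.4 kPa.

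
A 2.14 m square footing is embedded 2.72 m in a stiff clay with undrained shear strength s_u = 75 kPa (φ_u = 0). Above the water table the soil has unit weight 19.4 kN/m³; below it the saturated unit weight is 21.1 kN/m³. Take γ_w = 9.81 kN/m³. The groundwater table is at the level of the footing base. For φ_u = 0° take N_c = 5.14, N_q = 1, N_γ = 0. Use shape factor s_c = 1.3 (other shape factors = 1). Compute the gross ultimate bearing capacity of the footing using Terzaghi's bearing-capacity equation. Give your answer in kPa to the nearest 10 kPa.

q_ult ≈ 550 kPa

Effective surcharge at the founding depth q = γ·D_f = 19.4 × 2.72 = 52.768 kPa.
q_ult = c·N_c·s_c + q·N_q
     = 75 × 5.14 × 1.3 + 52.768 × 1
     = 501.15 + 52.768 = 553.92 kPa.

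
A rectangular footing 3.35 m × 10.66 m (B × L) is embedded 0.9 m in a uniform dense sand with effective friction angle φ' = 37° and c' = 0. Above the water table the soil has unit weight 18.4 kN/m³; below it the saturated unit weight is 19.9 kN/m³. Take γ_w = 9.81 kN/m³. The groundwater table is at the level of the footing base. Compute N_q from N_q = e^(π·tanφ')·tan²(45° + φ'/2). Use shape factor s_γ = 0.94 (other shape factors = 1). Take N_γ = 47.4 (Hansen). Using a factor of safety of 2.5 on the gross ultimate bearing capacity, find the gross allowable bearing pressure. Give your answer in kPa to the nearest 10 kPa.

q_all ≈ 590 kPa

N_q = e^(π·tan37°)·tan²(63.5°) = 42.92.
q = γ·D_f = 18.4 × 0.9 = 16.56 kPa.
For the ½γBN_γ term take γ' = 19.9 − 9.81 = 10.09 kN/m³ (soil below base is submerged).
q·N_q = 16.56 × 42.92 = 710.75 kPa
0.5·γ·B·N_γ·s_γ = 0.5 × 10.09 × 3.35 × 47.4 × 0.94 = 753.03 kPa
q_ult = 710.75 + 753.03 = 1463.8 kPa.
q_all = 1463.8 / 2.5 = 585.51 kPa.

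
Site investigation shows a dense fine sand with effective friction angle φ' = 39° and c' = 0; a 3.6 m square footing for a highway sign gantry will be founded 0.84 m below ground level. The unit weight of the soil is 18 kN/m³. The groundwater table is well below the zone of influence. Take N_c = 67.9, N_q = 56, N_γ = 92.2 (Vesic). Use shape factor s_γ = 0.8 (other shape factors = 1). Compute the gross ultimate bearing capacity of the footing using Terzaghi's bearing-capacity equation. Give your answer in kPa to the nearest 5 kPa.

Overburden at base level: q = 18 × 0.84 = 15.12 kPa.
Surcharge term q·N_q = 15.12 × 56 = 846.72 kPa; self-weight term 0.5·γ·B·N_γ·s_γ = 0.5 × 18 × 3.6 × 92.2 × 0.8 = 2389.8 kPa.
q_ult = 846.72 + 2389.8 = 3236.5 kPa.

q_ult ≈ 3235 kPa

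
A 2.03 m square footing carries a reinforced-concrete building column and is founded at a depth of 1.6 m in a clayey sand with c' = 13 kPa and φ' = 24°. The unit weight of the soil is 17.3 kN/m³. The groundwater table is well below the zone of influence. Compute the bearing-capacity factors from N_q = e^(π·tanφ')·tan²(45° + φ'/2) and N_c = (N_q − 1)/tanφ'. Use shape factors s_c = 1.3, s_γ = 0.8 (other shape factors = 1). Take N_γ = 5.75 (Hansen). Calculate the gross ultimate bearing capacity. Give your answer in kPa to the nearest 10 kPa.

tan24° = 0.4452, so N_q = e^(π×0.4452)·tan²(57°) = 4.05 × 2.371 = 9.6.
N_c = (9.6 − 1)/tan24° = 19.32.
Effective surcharge at the founding depth q = γ·D_f = 17.3 × 1.6 = 27.68 kPa.
q_ult = c·N_c·s_c + q·N_q + 0.5·γ·B·N_γ·s_γ
     = 13 × 19.324 × 1.3 + 27.68 × 9.6034 + 0.5 × 17.3 × 2.03 × 5.75 × 0.8
     = 326.57 + 265.82 + 80.774 = 673.16 kPa.

q_ult ≈ 670 kPa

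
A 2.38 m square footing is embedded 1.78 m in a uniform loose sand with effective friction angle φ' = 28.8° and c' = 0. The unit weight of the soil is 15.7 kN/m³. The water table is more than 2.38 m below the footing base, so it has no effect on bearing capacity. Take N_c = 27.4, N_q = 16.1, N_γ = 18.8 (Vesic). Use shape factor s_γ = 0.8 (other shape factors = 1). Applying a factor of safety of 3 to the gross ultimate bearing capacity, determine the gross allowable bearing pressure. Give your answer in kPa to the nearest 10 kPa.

q_all ≈ 240 kPa

q = γ·D_f = 15.7 × 1.78 = 27.946 kPa.
q·N_q = 27.946 × 16.1 = 449.93 kPa
0.5·γ·B·N_γ·s_γ = 0.5 × 15.7 × 2.38 × 18.8 × 0.8 = 280.99 kPa
q_ult = 449.93 + 280.99 = 730.92 kPa.
q_all = q_ult / FS = 730.92 / 3 = 243.64 kPa.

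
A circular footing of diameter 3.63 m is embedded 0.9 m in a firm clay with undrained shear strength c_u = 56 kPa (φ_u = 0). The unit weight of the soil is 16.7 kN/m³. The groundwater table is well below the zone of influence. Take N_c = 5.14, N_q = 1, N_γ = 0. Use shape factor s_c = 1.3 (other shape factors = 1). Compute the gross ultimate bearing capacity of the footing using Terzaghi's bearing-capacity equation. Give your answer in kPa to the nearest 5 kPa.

q_ult ≈ 390 kPa

Effective surcharge at the founding depth q = γ·D_f = 16.7 × 0.9 = 15.03 kPa.
q_ult = c·N_c·s_c + q·N_q
     = 56 × 5.14 × 1.3 + 15.03 × 1
     = 374.19 + 15.03 = 389.22 kPa.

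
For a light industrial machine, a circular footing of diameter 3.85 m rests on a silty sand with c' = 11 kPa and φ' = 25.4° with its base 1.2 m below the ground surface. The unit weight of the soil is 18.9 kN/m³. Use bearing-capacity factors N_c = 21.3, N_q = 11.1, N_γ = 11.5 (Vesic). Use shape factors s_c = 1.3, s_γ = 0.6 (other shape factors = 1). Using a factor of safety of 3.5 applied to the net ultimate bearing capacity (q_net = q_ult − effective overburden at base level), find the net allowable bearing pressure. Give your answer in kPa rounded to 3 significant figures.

q_all(net) ≈ 224 kPa

q = γ·D_f = 18.9 × 1.2 = 22.68 kPa.
c·N_c·s_c = 11 × 21.3 × 1.3 = 304.59 kPa
q·N_q = 22.68 × 11.1 = 251.75 kPa
0.5·γ·B·N_γ·s_γ = 0.5 × 18.9 × 3.85 × 11.5 × 0.6 = 251.04 kPa
q_ult = 304.59 + 251.75 + 251.04 = 807.38 kPa.
Net ultimate: q_net = 807.38 − 22.68 = 784.7 kPa.
q_all(net) = 784.7 / 3.5 = 224.2 kPa.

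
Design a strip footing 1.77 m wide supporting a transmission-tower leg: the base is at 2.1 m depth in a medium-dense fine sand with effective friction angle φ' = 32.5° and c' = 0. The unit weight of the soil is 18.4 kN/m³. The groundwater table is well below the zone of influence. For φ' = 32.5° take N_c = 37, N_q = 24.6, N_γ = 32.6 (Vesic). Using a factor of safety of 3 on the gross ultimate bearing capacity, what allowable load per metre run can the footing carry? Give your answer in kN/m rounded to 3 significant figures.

≈ 874 kN/m

Effective surcharge at the founding depth q = γ·D_f = 18.4 × 2.1 = 38.64 kPa.
q_ult = q·N_q + 0.5·γ·B·N_γ
     = 38.64 × 24.6 + 0.5 × 18.4 × 1.77 × 32.6
     = 950.54 + 530.86 = 1481.4 kPa.
Gross allowable pressure q_all = 1481.4 / 3 = 493.8 kPa.
Allowable wall load = q_all × B = 493.8 × 1.77 = 874.03 kN per metre run.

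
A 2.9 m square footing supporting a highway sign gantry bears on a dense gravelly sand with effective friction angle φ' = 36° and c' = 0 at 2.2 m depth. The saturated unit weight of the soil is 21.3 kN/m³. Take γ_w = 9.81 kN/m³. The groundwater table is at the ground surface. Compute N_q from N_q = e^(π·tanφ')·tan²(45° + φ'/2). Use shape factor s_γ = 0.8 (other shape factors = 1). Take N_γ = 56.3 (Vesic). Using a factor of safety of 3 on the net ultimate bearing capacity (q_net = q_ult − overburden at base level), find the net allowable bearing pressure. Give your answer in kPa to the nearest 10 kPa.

q_all(net) ≈ 560 kPa

N_q = e^(π·tan36°)·tan²(63°) = 37.75.
γ' = 21.3 − 9.81 = 11.49 kN/m³ (submerged throughout). q = 11.49 × 2.2 = 25.278 kPa; the same γ' applies in the ½γBN_γ term.
q·N_q = 25.278 × 37.752 = 954.31 kPa
0.5·γ·B·N_γ·s_γ = 0.5 × 11.49 × 2.9 × 56.3 × 0.8 = 750.39 kPa
q_ult = 954.31 + 750.39 = 1704.7 kPa.
q_net = 1704.7 − 25.278 = 1679.4 kPa.
q_all(net) = 1679.4 / 3 = 559.81 kPa.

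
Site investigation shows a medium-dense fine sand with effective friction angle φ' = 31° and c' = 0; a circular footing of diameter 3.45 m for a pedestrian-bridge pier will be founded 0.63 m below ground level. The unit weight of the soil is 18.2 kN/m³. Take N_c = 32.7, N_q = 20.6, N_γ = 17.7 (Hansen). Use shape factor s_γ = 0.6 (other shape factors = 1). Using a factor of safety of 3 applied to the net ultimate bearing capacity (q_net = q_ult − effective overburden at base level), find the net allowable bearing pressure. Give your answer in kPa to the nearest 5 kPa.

Effective surcharge at the founding depth q = γ·D_f = 18.2 × 0.63 = 11.466 kPa.
q_ult = q·N_q + 0.5·γ·B·N_γ·s_γ
     = 11.466 × 20.6 + 0.5 × 18.2 × 3.45 × 17.7 × 0.6
     = 236.2 + 333.41 = 569.61 kPa.
Net ultimate: q_net = 569.61 − 11.466 = 558.15 kPa.
q_all(net) = 558.15 / 3 = 186.05 kPa.

q_all(net) ≈ 185 kPa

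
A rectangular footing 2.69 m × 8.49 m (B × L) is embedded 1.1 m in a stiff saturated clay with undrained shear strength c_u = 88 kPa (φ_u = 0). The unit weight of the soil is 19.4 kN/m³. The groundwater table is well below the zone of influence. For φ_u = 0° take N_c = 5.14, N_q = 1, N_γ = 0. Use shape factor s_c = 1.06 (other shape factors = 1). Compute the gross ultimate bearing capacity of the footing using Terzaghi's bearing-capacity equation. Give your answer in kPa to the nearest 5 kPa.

q_ult ≈ 500 kPa

Effective surcharge at the founding depth q = γ·D_f = 19.4 × 1.1 = 21.34 kPa.
q_ult = c·N_c·s_c + q·N_q
     = 88 × 5.14 × 1.06 + 21.34 × 1
     = 479.46 + 21.34 = 500.8 kPa.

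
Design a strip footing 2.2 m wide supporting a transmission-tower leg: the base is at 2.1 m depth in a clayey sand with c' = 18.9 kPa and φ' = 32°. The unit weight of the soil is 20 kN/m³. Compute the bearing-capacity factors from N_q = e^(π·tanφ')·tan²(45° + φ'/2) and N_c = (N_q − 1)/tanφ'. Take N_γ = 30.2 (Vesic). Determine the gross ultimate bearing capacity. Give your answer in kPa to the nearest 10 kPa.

tan32° = 0.6249, so N_q = e^(π×0.6249)·tan²(61°) = 7.121 × 3.255 = 23.18.
N_c = (23.18 − 1)/tan32° = 35.49.
Effective surcharge at the founding depth q = γ·D_f = 20 × 2.1 = 42 kPa.
q_ult = c·N_c + q·N_q + 0.5·γ·B·N_γ
     = 18.9 × 35.49 + 42 × 23.177 + 0.5 × 20 × 2.2 × 30.2
     = 670.77 + 973.42 + 664.4 = 2308.6 kPa.

q_ult ≈ 2310 kPa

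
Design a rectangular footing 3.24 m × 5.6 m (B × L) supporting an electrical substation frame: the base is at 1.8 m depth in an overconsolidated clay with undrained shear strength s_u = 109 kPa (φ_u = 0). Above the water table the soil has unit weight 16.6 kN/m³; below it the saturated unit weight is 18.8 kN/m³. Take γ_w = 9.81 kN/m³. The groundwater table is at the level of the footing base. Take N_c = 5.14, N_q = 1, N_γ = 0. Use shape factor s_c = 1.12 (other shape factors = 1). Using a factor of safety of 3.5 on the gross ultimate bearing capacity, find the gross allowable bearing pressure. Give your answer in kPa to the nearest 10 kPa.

Overburden at base level: q = 16.6 × 1.8 = 29.88 kPa.
Cohesion term c·N_c·s_c = 109 × 5.14 × 1.12 = 627.49 kPa; surcharge term q·N_q = 29.88 × 1 = 29.88 kPa.
q_ult = 627.49 + 29.88 = 657.37 kPa.
q_all = 657.37 / 3.5 = 187.82 kPa.

q_all ≈ 190 kPa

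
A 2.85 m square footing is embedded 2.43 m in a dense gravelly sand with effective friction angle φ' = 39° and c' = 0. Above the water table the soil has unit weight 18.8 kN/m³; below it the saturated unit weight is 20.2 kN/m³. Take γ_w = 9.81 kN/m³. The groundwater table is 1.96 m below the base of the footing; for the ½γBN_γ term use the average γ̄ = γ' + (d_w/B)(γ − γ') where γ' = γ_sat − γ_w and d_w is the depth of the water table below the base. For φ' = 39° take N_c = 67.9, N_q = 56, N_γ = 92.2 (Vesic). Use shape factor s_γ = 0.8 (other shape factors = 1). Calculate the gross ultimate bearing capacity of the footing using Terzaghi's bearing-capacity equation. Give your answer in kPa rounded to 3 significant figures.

Overburden at base level: q = 18.8 × 2.43 = 45.684 kPa.
The water table is 1.96 m below the base (< B = 2.85 m), so the ½γBN_γ term uses γ̄ = γ' + (d_w/B)(γ − γ') = 10.39 + (1.96/2.85)(18.8 − 10.39) = 16.174 kN/m³.
Surcharge term q·N_q = 45.684 × 56 = 2558.3 kPa; self-weight term 0.5·γ·B·N_γ·s_γ = 0.5 × 16.174 × 2.85 × 92.2 × 0.8 = 1700 kPa.
q_ult = 2558.3 + 1700 = 4258.3 kPa.

q_ult ≈ 4260 kPa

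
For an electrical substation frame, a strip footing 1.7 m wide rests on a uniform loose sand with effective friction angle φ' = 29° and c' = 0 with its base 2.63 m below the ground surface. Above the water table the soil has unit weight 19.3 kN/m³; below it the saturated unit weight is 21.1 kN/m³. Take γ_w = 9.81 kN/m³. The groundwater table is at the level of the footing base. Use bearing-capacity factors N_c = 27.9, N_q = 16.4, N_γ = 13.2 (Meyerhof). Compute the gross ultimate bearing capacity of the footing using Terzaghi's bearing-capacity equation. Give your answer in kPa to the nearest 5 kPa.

q = γ·D_f = 19.3 × 2.63 = 50.759 kPa.
For the ½γBN_γ term take γ' = 21.1 − 9.81 = 11.29 kN/m³ (soil below base is submerged).
q·N_q = 50.759 × 16.4 = 832.45 kPa
0.5·γ·B·N_γ = 0.5 × 11.29 × 1.7 × 13.2 = 126.67 kPa
q_ult = 832.45 + 126.67 = 959.12 kPa.

q_ult ≈ 960 kPa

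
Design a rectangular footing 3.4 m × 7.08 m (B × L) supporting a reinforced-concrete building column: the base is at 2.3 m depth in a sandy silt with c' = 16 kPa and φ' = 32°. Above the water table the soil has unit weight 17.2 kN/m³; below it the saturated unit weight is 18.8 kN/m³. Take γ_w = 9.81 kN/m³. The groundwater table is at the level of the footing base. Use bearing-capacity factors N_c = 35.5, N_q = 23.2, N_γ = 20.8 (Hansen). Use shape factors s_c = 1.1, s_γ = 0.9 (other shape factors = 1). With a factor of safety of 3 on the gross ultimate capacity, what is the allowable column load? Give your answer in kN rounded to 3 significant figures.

P_all ≈ 14700 kN

Effective surcharge at the founding depth q = γ·D_f = 17.2 × 2.3 = 39.56 kPa.
The water table coincides with the base, so in the self-weight term γ → γ' = 8.99 kN/m³.
q_ult = c·N_c·s_c + q·N_q + 0.5·γ·B·N_γ·s_γ
     = 16 × 35.5 × 1.1 + 39.56 × 23.2 + 0.5 × 8.99 × 3.4 × 20.8 × 0.9
     = 624.8 + 917.79 + 286.1 = 1828.7 kPa.
Gross allowable pressure q_all = 1828.7 / 3 = 609.56 kPa.
Footing area = 24.072 m², so allowable column load = 609.56 × 24.072 = 14673 kN.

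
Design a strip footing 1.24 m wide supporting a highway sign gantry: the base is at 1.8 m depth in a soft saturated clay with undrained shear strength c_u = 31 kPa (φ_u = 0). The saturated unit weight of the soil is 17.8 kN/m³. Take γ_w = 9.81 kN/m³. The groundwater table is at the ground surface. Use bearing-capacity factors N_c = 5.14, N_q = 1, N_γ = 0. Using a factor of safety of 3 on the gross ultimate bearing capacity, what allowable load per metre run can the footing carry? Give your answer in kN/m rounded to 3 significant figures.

γ' = 17.8 − 9.81 = 7.99 kN/m³ (submerged throughout). q = 7.99 × 1.8 = 14.382 kPa.
c·N_c = 31 × 5.14 = 159.34 kPa
q·N_q = 14.382 × 1 = 14.382 kPa
q_ult = 159.34 + 14.382 = 173.72 kPa.
Gross allowable pressure q_all = 173.72 / 3 = 57.907 kPa.
Allowable wall load = q_all × B = 57.907 × 1.24 = 71.805 kN per metre run.

≈ 71.8 kN/m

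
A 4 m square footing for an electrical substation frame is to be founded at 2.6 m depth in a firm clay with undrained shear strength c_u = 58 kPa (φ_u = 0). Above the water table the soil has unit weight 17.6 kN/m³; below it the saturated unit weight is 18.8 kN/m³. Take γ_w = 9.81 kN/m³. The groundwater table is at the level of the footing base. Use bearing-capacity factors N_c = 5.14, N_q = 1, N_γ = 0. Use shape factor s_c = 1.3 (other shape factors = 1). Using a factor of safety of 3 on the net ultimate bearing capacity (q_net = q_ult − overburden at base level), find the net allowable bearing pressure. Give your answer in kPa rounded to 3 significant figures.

q_all(net) ≈ 129 kPa

Effective surcharge at the founding depth q = γ·D_f = 17.6 × 2.6 = 45.76 kPa.
q_ult = c·N_c·s_c + q·N_q
     = 58 × 5.14 × 1.3 + 45.76 × 1
     = 387.56 + 45.76 = 433.32 kPa.
q_net = 433.32 − 45.76 = 387.56 kPa.
q_all(net) = 387.56 / 3 = 129.19 kPa.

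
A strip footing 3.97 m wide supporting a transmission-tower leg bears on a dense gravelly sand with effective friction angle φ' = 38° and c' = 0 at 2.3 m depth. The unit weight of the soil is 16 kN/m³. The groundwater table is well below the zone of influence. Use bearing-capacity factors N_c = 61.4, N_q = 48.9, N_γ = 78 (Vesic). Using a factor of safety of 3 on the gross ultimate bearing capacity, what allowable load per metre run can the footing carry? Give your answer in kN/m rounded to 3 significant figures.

≈ 5660 kN/m

Overburden at base level: q = 16 × 2.3 = 36.8 kPa.
Surcharge term q·N_q = 36.8 × 48.9 = 1799.5 kPa; self-weight term 0.5·γ·B·N_γ = 0.5 × 16 × 3.97 × 78 = 2477.3 kPa.
q_ult = 1799.5 + 2477.3 = 4276.8 kPa.
Gross allowable pressure q_all = 4276.8 / 3 = 1425.6 kPa.
Allowable wall load = q_all × B = 1425.6 × 3.97 = 5659.6 kN per metre run.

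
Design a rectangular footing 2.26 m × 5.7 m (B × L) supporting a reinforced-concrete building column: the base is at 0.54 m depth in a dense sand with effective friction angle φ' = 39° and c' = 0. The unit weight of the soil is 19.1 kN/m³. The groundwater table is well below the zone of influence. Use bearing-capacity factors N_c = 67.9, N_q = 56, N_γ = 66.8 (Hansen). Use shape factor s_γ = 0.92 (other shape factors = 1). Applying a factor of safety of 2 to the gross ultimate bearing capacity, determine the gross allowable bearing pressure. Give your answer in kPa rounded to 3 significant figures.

q_all ≈ 952 kPa

Effective surcharge at the founding depth q = γ·D_f = 19.1 × 0.54 = 10.314 kPa.
q_ult = q·N_q + 0.5·γ·B·N_γ·s_γ
     = 10.314 × 56 + 0.5 × 19.1 × 2.26 × 66.8 × 0.92
     = 577.58 + 1326.4 = 1904 kPa.
q_all = q_ult / FS = 1904 / 2 = 951.99 kPa.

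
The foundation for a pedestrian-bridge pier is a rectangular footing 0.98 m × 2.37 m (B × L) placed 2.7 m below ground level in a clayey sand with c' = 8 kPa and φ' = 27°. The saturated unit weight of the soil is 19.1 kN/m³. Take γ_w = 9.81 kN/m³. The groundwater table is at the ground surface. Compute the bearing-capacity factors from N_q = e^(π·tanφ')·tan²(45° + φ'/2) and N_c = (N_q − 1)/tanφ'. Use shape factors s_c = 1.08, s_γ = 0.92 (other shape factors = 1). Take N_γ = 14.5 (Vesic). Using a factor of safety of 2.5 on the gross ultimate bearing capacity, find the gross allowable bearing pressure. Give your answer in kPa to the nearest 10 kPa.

q_all ≈ 240 kPa

N_q = e^(π·tan27°)·tan²(58.5°) = 13.2; N_c = (N_q − 1)/tanφ' = 23.94.
γ' = 19.1 − 9.81 = 9.29 kN/m³ (submerged throughout). q = 9.29 × 2.7 = 25.083 kPa; the same γ' applies in the ½γBN_γ term.
c·N_c·s_c = 8 × 23.942 × 1.08 = 206.86 kPa
q·N_q = 25.083 × 13.199 = 331.07 kPa
0.5·γ·B·N_γ·s_γ = 0.5 × 9.29 × 0.98 × 14.5 × 0.92 = 60.725 kPa
q_ult = 206.86 + 331.07 + 60.725 = 598.66 kPa.
q_all = 598.66 / 2.5 = 239.46 kPa.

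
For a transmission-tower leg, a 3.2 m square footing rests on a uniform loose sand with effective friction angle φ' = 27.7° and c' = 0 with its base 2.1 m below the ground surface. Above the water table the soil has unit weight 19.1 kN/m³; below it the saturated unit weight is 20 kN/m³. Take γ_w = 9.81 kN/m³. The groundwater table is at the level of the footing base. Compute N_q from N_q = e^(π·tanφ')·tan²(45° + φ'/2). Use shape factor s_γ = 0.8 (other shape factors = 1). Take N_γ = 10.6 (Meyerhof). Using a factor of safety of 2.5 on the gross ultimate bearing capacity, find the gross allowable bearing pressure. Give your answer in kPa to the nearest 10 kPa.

q_all ≈ 280 kPa

N_q = e^(π·tan27.7°)·tan²(58.85°) = 14.24.
Overburden at base level: q = 19.1 × 2.1 = 40.11 kPa.
Below the base the soil is submerged, so the ½γBN_γ term uses γ' = 20 − 9.81 = 10.19 kN/m³.
Surcharge term q·N_q = 40.11 × 14.244 = 571.31 kPa; self-weight term 0.5·γ·B·N_γ·s_γ = 0.5 × 10.19 × 3.2 × 10.6 × 0.8 = 138.26 kPa.
q_ult = 571.31 + 138.26 = 709.57 kPa.
q_all = 709.57 / 2.5 = 283.83 kPa.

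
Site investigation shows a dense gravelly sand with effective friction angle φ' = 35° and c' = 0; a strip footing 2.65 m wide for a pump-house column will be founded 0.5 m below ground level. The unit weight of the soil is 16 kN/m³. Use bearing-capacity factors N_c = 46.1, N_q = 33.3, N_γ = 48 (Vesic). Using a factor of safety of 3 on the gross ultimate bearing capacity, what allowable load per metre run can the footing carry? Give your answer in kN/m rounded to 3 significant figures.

≈ 1130 kN/m

Effective surcharge at the founding depth q = γ·D_f = 16 × 0.5 = 8 kPa.
q_ult = q·N_q + 0.5·γ·B·N_γ
     = 8 × 33.3 + 0.5 × 16 × 2.65 × 48
     = 266.4 + 1017.6 = 1284 kPa.
Gross allowable pressure q_all = 1284 / 3 = 428 kPa.
Allowable wall load = q_all × B = 428 × 2.65 = 1134.2 kN per metre run.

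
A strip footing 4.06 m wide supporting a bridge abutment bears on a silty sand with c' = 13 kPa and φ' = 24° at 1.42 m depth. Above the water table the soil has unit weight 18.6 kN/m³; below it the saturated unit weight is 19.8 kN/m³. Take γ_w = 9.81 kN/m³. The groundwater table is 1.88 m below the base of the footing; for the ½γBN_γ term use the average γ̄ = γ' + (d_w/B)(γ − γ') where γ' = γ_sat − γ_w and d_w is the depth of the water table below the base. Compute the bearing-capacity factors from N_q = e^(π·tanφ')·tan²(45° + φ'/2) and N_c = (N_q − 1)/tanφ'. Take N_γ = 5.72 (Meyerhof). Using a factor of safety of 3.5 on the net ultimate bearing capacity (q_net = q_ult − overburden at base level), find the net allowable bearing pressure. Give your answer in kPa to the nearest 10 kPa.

q_all(net) ≈ 180 kPa

N_q = e^(π·tan24°)·tan²(57°) = 9.6; N_c = (N_q − 1)/tanφ' = 19.32.
Overburden at base level: q = 18.6 × 1.42 = 26.412 kPa.
The water table is 1.88 m below the base (< B = 4.06 m), so the ½γBN_γ term uses γ̄ = γ' + (d_w/B)(γ − γ') = 9.99 + (1.88/4.06)(18.6 − 9.99) = 13.977 kN/m³.
Cohesion term c·N_c = 13 × 19.324 = 251.21 kPa; surcharge term q·N_q = 26.412 × 9.6034 = 253.64 kPa; self-weight term 0.5·γ·B·N_γ = 0.5 × 13.977 × 4.06 × 5.72 = 162.29 kPa.
q_ult = 251.21 + 253.64 + 162.29 = 667.15 kPa.
q_net = 667.15 − 26.412 = 640.73 kPa.
q_all(net) = 640.73 / 3.5 = 183.07 kPa.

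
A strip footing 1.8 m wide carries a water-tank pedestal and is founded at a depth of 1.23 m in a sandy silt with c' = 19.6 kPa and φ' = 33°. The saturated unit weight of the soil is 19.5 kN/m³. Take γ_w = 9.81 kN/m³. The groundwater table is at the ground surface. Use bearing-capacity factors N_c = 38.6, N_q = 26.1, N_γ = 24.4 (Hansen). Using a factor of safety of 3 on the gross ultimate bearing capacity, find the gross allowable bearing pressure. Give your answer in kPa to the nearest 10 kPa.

q_all ≈ 430 kPa

γ' = 19.5 − 9.81 = 9.69 kN/m³ (submerged throughout). q = 9.69 × 1.23 = 11.919 kPa; the same γ' applies in the ½γBN_γ term.
c·N_c = 19.6 × 38.6 = 756.56 kPa
q·N_q = 11.919 × 26.1 = 311.08 kPa
0.5·γ·B·N_γ = 0.5 × 9.69 × 1.8 × 24.4 = 212.79 kPa
q_ult = 756.56 + 311.08 + 212.79 = 1280.4 kPa.
q_all = 1280.4 / 3 = 426.81 kPa.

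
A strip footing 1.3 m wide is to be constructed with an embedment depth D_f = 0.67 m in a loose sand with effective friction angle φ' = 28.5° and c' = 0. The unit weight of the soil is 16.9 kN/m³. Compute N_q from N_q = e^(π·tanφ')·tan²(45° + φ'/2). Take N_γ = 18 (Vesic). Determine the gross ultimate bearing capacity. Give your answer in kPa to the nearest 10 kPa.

q_ult ≈ 370 kPa

tan28.5° = 0.543, so N_q = e^(π×0.543)·tan²(59.25°) = 5.505 × 2.825 = 15.55.
q = γ·D_f = 16.9 × 0.67 = 11.323 kPa.
q·N_q = 11.323 × 15.554 = 176.12 kPa
0.5·γ·B·N_γ = 0.5 × 16.9 × 1.3 × 18 = 197.73 kPa
q_ult = 176.12 + 197.73 = 373.85 kPa.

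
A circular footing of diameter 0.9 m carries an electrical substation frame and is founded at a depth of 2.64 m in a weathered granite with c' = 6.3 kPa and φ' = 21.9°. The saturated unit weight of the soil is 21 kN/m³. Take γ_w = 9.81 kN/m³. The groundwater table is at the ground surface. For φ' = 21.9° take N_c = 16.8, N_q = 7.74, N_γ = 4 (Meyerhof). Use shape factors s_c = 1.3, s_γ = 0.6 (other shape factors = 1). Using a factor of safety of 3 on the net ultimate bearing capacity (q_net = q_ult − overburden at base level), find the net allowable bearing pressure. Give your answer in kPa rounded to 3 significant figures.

γ' = 21 − 9.81 = 11.19 kN/m³ (submerged throughout). q = 11.19 × 2.64 = 29.542 kPa; the same γ' applies in the ½γBN_γ term.
c·N_c·s_c = 6.3 × 16.8 × 1.3 = 137.59 kPa
q·N_q = 29.542 × 7.74 = 228.65 kPa
0.5·γ·B·N_γ·s_γ = 0.5 × 11.19 × 0.9 × 4 × 0.6 = 12.085 kPa
q_ult = 137.59 + 228.65 + 12.085 = 378.33 kPa.
q_net = 378.33 − 29.542 = 348.79 kPa.
q_all(net) = 348.79 / 3 = 116.26 kPa.

q_all(net) ≈ 116 kPa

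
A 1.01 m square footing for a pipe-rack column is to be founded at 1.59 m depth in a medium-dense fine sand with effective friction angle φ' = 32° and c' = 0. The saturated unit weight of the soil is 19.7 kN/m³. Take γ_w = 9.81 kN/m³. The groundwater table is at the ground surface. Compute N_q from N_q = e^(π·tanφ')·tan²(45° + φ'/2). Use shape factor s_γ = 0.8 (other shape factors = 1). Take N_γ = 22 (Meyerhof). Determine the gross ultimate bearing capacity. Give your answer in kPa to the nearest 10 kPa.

q_ult ≈ 450 kPa

tan32° = 0.6249, so N_q = e^(π×0.6249)·tan²(61°) = 7.121 × 3.255 = 23.18.
With the water table at the surface the whole profile is submerged: γ' = 19.7 − 9.81 = 9.89 kN/m³, so q = γ'·D_f = 15.725 kPa; the same γ' applies in the ½γBN_γ term.
q_ult = q·N_q + 0.5·γ·B·N_γ·s_γ
     = 15.725 × 23.177 + 0.5 × 9.89 × 1.01 × 22 × 0.8
     = 364.46 + 87.902 = 452.36 kPa.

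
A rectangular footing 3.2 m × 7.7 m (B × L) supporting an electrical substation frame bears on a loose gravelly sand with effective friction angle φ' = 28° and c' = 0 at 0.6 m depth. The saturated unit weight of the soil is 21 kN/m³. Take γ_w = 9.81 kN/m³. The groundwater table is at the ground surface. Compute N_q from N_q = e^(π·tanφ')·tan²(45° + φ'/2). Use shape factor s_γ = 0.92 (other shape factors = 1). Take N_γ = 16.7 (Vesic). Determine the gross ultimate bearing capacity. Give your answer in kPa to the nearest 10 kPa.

q_ult ≈ 370 kPa

tan28° = 0.5317, so N_q = e^(π×0.5317)·tan²(59°) = 5.314 × 2.77 = 14.72.
Water table at ground surface, so effective unit weight γ' = 21 − 9.81 = 11.19 kN/m³ is used throughout; overburden q = 11.19 × 0.6 = 6.714 kPa; the same γ' applies in the ½γBN_γ term.
Surcharge term q·N_q = 6.714 × 14.72 = 98.829 kPa; self-weight term 0.5·γ·B·N_γ·s_γ = 0.5 × 11.19 × 3.2 × 16.7 × 0.92 = 275.08 kPa.
q_ult = 98.829 + 275.08 = 373.91 kPa.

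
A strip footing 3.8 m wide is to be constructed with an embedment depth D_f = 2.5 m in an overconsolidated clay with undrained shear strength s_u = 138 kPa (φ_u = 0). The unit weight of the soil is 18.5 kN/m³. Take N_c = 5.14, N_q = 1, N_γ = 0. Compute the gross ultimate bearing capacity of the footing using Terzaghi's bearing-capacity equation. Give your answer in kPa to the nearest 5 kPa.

Effective surcharge at the founding depth q = γ·D_f = 18.5 × 2.5 = 46.25 kPa.
q_ult = c·N_c + q·N_q
     = 138 × 5.14 + 46.25 × 1
     = 709.32 + 46.25 = 755.57 kPa.

q_ult ≈ 755 kPa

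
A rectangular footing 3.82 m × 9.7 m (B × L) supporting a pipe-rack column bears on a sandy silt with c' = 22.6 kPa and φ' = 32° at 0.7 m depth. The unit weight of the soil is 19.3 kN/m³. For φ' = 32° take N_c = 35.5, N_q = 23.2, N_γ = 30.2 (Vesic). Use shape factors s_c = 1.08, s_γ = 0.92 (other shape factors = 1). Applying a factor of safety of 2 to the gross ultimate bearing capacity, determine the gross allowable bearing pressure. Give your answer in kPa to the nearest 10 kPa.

q_all ≈ 1100 kPa

Overburden at base level: q = 19.3 × 0.7 = 13.51 kPa.
Cohesion term c·N_c·s_c = 22.6 × 35.5 × 1.08 = 866.48 kPa; surcharge term q·N_q = 13.51 × 23.2 = 313.43 kPa; self-weight term 0.5·γ·B·N_γ·s_γ = 0.5 × 19.3 × 3.82 × 30.2 × 0.92 = 1024.2 kPa.
q_ult = 866.48 + 313.43 + 1024.2 = 2204.1 kPa.
q_all = q_ult / FS = 2204.1 / 2 = 1102.1 kPa.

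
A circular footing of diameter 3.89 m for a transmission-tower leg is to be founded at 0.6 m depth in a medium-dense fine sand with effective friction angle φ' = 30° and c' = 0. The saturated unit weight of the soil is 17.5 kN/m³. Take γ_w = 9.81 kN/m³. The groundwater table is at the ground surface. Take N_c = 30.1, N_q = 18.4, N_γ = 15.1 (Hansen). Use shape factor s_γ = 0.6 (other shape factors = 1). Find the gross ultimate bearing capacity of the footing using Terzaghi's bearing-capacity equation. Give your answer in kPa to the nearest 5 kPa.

With the water table at the surface the whole profile is submerged: γ' = 17.5 − 9.81 = 7.69 kN/m³, so q = γ'·D_f = 4.614 kPa; the same γ' applies in the ½γBN_γ term.
q_ult = q·N_q + 0.5·γ·B·N_γ·s_γ
     = 4.614 × 18.4 + 0.5 × 7.69 × 3.89 × 15.1 × 0.6
     = 84.898 + 135.51 = 220.41 kPa.

q_ult ≈ 220 kPa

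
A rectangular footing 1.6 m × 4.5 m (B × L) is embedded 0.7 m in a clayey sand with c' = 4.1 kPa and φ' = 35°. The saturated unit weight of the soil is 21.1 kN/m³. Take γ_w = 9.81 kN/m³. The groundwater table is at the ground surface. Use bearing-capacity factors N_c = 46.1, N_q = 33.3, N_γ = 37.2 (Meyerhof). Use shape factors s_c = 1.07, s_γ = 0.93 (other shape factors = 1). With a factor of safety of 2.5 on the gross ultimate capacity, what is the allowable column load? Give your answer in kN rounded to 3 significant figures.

P_all ≈ 2240 kN

Water table at ground surface, so effective unit weight γ' = 21.1 − 9.81 = 11.29 kN/m³ is used throughout; overburden q = 11.29 × 0.7 = 7.903 kPa; the same γ' applies in the ½γBN_γ term.
Cohesion term c·N_c·s_c = 4.1 × 46.1 × 1.07 = 202.24 kPa; surcharge term q·N_q = 7.903 × 33.3 = 263.17 kPa; self-weight term 0.5·γ·B·N_γ·s_γ = 0.5 × 11.29 × 1.6 × 37.2 × 0.93 = 312.47 kPa.
q_ult = 202.24 + 263.17 + 312.47 = 777.88 kPa.
Gross allowable pressure q_all = 777.88 / 2.5 = 311.15 kPa.
Footing area = 7.2 m², so allowable column load = 311.15 × 7.2 = 2240.3 kN.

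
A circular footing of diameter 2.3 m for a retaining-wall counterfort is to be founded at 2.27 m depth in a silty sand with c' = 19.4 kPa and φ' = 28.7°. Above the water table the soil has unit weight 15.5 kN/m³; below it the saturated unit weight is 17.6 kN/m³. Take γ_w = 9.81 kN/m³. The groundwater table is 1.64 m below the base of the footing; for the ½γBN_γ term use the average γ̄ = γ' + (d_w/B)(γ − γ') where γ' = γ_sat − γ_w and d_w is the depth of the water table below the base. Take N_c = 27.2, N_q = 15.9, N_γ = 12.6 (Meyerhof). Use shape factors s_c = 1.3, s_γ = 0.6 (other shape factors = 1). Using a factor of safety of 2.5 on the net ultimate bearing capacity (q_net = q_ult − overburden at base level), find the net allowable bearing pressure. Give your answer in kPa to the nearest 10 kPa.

Overburden at base level: q = 15.5 × 2.27 = 35.185 kPa.
The water table is 1.64 m below the base (< B = 2.3 m), so the ½γBN_γ term uses γ̄ = γ' + (d_w/B)(γ − γ') = 7.79 + (1.64/2.3)(15.5 − 7.79) = 13.288 kN/m³.
Cohesion term c·N_c·s_c = 19.4 × 27.2 × 1.3 = 685.98 kPa; surcharge term q·N_q = 35.185 × 15.9 = 559.44 kPa; self-weight term 0.5·γ·B·N_γ·s_γ = 0.5 × 13.288 × 2.3 × 12.6 × 0.6 = 115.52 kPa.
q_ult = 685.98 + 559.44 + 115.52 = 1360.9 kPa.
q_net = 1360.9 − 35.185 = 1325.8 kPa.
q_all(net) = 1325.8 / 2.5 = 530.31 kPa.

q_all(net) ≈ 530 kPa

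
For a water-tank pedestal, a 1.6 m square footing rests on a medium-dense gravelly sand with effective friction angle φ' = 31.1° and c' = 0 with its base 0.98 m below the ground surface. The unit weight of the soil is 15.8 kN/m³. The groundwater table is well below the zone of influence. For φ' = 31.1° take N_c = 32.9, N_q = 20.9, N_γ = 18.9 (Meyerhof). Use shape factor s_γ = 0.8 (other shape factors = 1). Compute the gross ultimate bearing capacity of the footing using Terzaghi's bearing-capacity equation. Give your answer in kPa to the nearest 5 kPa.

Overburden at base level: q = 15.8 × 0.98 = 15.484 kPa.
Surcharge term q·N_q = 15.484 × 20.9 = 323.62 kPa; self-weight term 0.5·γ·B·N_γ·s_γ = 0.5 × 15.8 × 1.6 × 18.9 × 0.8 = 191.12 kPa.
q_ult = 323.62 + 191.12 = 514.73 kPa.

q_ult ≈ 515 kPa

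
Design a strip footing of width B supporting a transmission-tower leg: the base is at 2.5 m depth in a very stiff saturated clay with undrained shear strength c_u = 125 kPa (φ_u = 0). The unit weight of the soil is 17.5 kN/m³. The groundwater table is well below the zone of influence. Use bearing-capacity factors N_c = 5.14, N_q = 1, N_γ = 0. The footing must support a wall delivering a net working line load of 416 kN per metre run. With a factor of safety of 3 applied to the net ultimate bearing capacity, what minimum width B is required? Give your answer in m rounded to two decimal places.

q = γ·D_f = 17.5 × 2.5 = 43.75 kPa.
c·N_c = 125 × 5.14 = 642.5 kPa
q·N_q = 43.75 × 1 = 43.75 kPa
q_ult = 642.5 + 43.75 = 686.25 kPa.
For φ = 0 the ½γBN_γ term vanishes, so q_ult is independent of B. q_net = 686.25 − 43.75 = 642.5 kPa; q_all(net) = 642.5/3 = 214.17 kPa.
Required width B = w / q_all(net) = 416 / 214.17 = 1.942 m.

B = 1.94 m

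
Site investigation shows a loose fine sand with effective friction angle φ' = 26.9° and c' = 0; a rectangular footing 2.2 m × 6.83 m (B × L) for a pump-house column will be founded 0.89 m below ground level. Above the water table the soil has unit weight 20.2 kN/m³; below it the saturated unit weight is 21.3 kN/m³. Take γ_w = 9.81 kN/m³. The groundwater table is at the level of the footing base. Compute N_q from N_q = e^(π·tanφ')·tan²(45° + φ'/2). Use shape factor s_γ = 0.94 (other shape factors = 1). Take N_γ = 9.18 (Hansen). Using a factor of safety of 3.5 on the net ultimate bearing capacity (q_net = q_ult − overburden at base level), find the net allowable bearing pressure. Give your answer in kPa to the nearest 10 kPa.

N_q = e^(π·tan26.9°)·tan²(58.45°) = 13.06.
q = γ·D_f = 20.2 × 0.89 = 17.978 kPa.
For the ½γBN_γ term take γ' = 21.3 − 9.81 = 11.49 kN/m³ (soil below base is submerged).
q·N_q = 17.978 × 13.057 = 234.74 kPa
0.5·γ·B·N_γ·s_γ = 0.5 × 11.49 × 2.2 × 9.18 × 0.94 = 109.06 kPa
q_ult = 234.74 + 109.06 = 343.81 kPa.
q_net = 343.81 − 17.978 = 325.83 kPa.
q_all(net) = 325.83 / 3.5 = 93.094 kPa.

q_all(net) ≈ 90 kPa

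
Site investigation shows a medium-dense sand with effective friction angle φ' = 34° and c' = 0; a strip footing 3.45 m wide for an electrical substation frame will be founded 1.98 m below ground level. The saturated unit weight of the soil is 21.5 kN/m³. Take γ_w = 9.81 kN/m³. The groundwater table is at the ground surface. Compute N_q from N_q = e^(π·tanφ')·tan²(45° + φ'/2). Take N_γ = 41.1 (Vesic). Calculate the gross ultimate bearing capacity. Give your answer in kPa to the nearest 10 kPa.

q_ult ≈ 1510 kPa

tan34° = 0.6745, so N_q = e^(π×0.6745)·tan²(62°) = 8.323 × 3.537 = 29.44.
With the water table at the surface the whole profile is submerged: γ' = 21.5 − 9.81 = 11.69 kN/m³, so q = γ'·D_f = 23.146 kPa; the same γ' applies in the ½γBN_γ term.
q_ult = q·N_q + 0.5·γ·B·N_γ
     = 23.146 × 29.44 + 0.5 × 11.69 × 3.45 × 41.1
     = 681.42 + 828.79 = 1510.2 kPa.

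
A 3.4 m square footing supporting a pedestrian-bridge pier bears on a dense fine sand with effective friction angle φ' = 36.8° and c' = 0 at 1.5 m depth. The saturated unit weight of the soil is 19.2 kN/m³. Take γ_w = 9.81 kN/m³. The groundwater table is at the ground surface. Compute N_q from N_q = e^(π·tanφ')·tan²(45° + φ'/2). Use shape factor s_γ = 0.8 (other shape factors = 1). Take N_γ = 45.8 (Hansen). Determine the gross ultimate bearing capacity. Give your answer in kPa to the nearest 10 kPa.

q_ult ≈ 1170 kPa

tan36.8° = 0.7481, so N_q = e^(π×0.7481)·tan²(63.4°) = 10.488 × 3.988 = 41.82.
γ' = 19.2 − 9.81 = 9.39 kN/m³ (submerged throughout). q = 9.39 × 1.5 = 14.085 kPa; the same γ' applies in the ½γBN_γ term.
q·N_q = 14.085 × 41.823 = 589.08 kPa
0.5·γ·B·N_γ·s_γ = 0.5 × 9.39 × 3.4 × 45.8 × 0.8 = 584.88 kPa
q_ult = 589.08 + 584.88 = 1174 kPa.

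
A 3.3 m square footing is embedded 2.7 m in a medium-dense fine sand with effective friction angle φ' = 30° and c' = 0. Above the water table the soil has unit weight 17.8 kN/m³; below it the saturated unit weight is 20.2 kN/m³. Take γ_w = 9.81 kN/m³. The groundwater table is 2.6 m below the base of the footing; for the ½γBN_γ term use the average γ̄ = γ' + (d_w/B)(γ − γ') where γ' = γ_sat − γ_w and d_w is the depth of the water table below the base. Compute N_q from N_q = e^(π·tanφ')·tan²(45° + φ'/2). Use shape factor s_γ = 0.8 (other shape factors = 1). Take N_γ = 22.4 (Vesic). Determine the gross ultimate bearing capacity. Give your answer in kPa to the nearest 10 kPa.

tan30° = 0.5774, so N_q = e^(π×0.5774)·tan²(60°) = 6.134 × 3.0 = 18.4.
Overburden at base level: q = 17.8 × 2.7 = 48.06 kPa.
The water table is 2.6 m below the base (< B = 3.3 m), so the ½γBN_γ term uses γ̄ = γ' + (d_w/B)(γ − γ') = 10.39 + (2.6/3.3)(17.8 − 10.39) = 16.228 kN/m³.
Surcharge term q·N_q = 48.06 × 18.401 = 884.36 kPa; self-weight term 0.5·γ·B·N_γ·s_γ = 0.5 × 16.228 × 3.3 × 22.4 × 0.8 = 479.83 kPa.
q_ult = 884.36 + 479.83 = 1364.2 kPa.

q_ult ≈ 1360 kPa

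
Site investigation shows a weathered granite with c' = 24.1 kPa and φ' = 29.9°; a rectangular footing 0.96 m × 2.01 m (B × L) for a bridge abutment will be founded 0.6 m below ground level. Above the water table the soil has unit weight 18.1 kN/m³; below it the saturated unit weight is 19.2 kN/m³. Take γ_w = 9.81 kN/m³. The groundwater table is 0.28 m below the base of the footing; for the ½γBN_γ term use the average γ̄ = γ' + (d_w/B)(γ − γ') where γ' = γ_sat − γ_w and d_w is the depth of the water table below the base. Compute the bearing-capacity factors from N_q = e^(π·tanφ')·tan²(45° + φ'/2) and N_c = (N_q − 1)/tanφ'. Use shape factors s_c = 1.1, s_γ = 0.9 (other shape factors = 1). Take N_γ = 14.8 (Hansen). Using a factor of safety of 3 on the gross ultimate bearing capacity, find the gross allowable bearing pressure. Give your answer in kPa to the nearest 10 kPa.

q_all ≈ 360 kPa

N_q = e^(π·tan29.9°)·tan²(59.95°) = 18.19; N_c = (N_q − 1)/tanφ' = 29.9.
Overburden at base level: q = 18.1 × 0.6 = 10.86 kPa.
The water table is 0.28 m below the base (< B = 0.96 m), so the ½γBN_γ term uses γ̄ = γ' + (d_w/B)(γ − γ') = 9.39 + (0.28/0.96)(18.1 − 9.39) = 11.93 kN/m³.
Cohesion term c·N_c·s_c = 24.1 × 29.901 × 1.1 = 792.67 kPa; surcharge term q·N_q = 10.86 × 18.194 = 197.58 kPa; self-weight term 0.5·γ·B·N_γ·s_γ = 0.5 × 11.93 × 0.96 × 14.8 × 0.9 = 76.278 kPa.
q_ult = 792.67 + 197.58 + 76.278 = 1066.5 kPa.
q_all = 1066.5 / 3 = 355.51 kPa.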